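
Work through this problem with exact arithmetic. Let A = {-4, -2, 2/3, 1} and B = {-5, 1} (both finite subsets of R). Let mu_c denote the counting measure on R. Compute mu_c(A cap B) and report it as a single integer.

Counting measure on a finite set equals cardinality. mu_c(A cap B) = |A cap B| (elements appearing in both).
Enumerating the elements of A that also lie in B gives 1 element(s).
So mu_c(A cap B) = 1.

1


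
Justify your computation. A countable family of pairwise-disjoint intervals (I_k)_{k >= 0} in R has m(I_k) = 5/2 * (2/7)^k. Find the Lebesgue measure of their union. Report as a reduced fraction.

By countable additivity of the Lebesgue measure on pairwise disjoint measurable sets,
  m(union_{k >= 0} I_k) = sum_{k >= 0} m(I_k) = sum_{k >= 0} a * r^k,
  with a = 5/2 and r = 2/7.
Since 0 < r = 2/7 < 1, the geometric series converges:
  sum_{k >= 0} a * r^k = a / (1 - r).
  = 5/2 / (1 - 2/7)
  = 5/2 / (5/7)
  = 7/2.

7/2


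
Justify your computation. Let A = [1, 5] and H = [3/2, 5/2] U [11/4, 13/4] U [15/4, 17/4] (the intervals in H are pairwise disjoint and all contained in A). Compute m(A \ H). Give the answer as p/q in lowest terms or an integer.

The ambient interval has length m(A) = 5 - 1 = 4.
Since the holes are disjoint and sit inside A, by finite additivity
  m(H) = sum_i (b_i - a_i), and m(A \ H) = m(A) - m(H).
Computing the hole measures:
  m(H_1) = 5/2 - 3/2 = 1.
  m(H_2) = 13/4 - 11/4 = 1/2.
  m(H_3) = 17/4 - 15/4 = 1/2.
Summed: m(H) = 1 + 1/2 + 1/2 = 2.
So m(A \ H) = 4 - 2 = 2.

2


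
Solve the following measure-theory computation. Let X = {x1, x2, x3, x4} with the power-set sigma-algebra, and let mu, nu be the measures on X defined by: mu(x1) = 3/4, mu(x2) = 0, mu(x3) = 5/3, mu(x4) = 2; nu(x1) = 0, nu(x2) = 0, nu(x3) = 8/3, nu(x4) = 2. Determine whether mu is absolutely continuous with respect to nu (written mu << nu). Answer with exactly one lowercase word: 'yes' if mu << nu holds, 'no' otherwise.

mu << nu means: every nu-null measurable set is also mu-null; equivalently, for every atom x, if nu({x}) = 0 then mu({x}) = 0.
Checking each atom:
  x1: nu = 0, mu = 3/4 > 0 -> violates mu << nu.
  x2: nu = 0, mu = 0 -> consistent with mu << nu.
  x3: nu = 8/3 > 0 -> no constraint.
  x4: nu = 2 > 0 -> no constraint.
The atom(s) x1 violate the condition (nu = 0 but mu > 0). Therefore mu is NOT absolutely continuous w.r.t. nu.

no


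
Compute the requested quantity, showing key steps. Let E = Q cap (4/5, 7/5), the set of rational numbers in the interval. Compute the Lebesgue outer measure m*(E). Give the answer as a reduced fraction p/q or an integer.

Q cap (4/5, 7/5) is countable; list its elements as q_1, q_2, ... . Fix eps > 0 and cover the k-th point by an interval of length eps * 2^(-k). The cover has total length eps * sum_{k>=1} 2^(-k) = eps, so by definition of outer measure m*(Q cap (4/5, 7/5)) <= eps. Since eps was arbitrary and m* >= 0, the outer measure is 0.

0


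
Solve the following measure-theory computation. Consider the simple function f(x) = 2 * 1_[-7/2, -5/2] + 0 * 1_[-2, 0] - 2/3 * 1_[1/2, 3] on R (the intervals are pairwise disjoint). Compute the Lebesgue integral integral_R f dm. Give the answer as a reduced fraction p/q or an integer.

For a simple function f = sum_i c_i * 1_{A_i} with disjoint A_i,
  integral f dm = sum_i c_i * m(A_i).
Lengths of the A_i:
  m(A_1) = -5/2 - (-7/2) = 1.
  m(A_2) = 0 - (-2) = 2.
  m(A_3) = 3 - 1/2 = 5/2.
Contributions c_i * m(A_i):
  (2) * (1) = 2.
  (0) * (2) = 0.
  (-2/3) * (5/2) = -5/3.
Total: 2 + 0 - 5/3 = 1/3.

1/3


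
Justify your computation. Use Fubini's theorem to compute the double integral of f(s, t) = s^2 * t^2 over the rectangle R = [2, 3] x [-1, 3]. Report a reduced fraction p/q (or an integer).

f(s, t) is a tensor product of a function of s and a function of t, and both factors are bounded continuous (hence Lebesgue integrable) on the rectangle, so Fubini's theorem applies:
  integral_R f d(m x m) = (integral_a1^b1 s^2 ds) * (integral_a2^b2 t^2 dt).
Inner integral in s: integral_{2}^{3} s^2 ds = (3^3 - 2^3)/3
  = 19/3.
Inner integral in t: integral_{-1}^{3} t^2 dt = (3^3 - (-1)^3)/3
  = 28/3.
Product: (19/3) * (28/3) = 532/9.

532/9


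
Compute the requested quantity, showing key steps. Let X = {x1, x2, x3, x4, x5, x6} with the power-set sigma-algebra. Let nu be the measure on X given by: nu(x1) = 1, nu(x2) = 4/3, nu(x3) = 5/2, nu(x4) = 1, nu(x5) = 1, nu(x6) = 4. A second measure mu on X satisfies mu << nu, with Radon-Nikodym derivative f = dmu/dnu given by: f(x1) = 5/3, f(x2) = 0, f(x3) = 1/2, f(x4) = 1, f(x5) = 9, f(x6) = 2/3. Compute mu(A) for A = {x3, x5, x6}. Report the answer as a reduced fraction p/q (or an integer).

By the defining property of the Radon-Nikodym derivative, for every measurable set A,
  mu(A) = integral_A f dnu.
Since nu is a discrete measure concentrated on the atoms of X, the integral over A reduces to the sum
  mu(A) = sum_{x in A} f(x) * nu({x}).
Computing each term:
  x3: f(x3) * nu(x3) = 1/2 * 5/2 = 5/4.
  x5: f(x5) * nu(x5) = 9 * 1 = 9.
  x6: f(x6) * nu(x6) = 2/3 * 4 = 8/3.
Summing: mu(A) = 5/4 + 9 + 8/3 = 155/12.

155/12


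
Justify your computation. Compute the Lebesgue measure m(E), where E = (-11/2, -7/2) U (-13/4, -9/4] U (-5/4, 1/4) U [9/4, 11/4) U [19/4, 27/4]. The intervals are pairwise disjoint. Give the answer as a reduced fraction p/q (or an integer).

For pairwise disjoint intervals, m(union_i I_i) = sum_i m(I_i),
and m is invariant under swapping open/closed endpoints (single points have measure 0).
So m(E) = sum_i (b_i - a_i).
  I_1 has length -7/2 - (-11/2) = 2.
  I_2 has length -9/4 - (-13/4) = 1.
  I_3 has length 1/4 - (-5/4) = 3/2.
  I_4 has length 11/4 - 9/4 = 1/2.
  I_5 has length 27/4 - 19/4 = 2.
Summing:
  m(E) = 2 + 1 + 3/2 + 1/2 + 2 = 7.

7


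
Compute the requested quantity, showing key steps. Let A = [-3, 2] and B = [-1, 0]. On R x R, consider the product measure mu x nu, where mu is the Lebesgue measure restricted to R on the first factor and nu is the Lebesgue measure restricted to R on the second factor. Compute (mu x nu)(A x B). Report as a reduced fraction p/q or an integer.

For a measurable rectangle A x B, the product measure satisfies
  (mu x nu)(A x B) = mu(A) * nu(B).
  mu(A) = 5.
  nu(B) = 1.
  (mu x nu)(A x B) = 5 * 1 = 5.

5


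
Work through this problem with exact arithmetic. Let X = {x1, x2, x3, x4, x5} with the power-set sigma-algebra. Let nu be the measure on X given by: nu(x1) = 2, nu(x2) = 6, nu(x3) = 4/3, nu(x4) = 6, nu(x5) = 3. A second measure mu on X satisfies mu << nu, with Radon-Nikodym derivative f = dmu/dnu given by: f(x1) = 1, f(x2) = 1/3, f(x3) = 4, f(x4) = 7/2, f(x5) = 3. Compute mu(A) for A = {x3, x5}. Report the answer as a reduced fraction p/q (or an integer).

By the defining property of the Radon-Nikodym derivative, for every measurable set A,
  mu(A) = integral_A f dnu.
Since nu is a discrete measure concentrated on the atoms of X, the integral over A reduces to the sum
  mu(A) = sum_{x in A} f(x) * nu({x}).
Computing each term:
  x3: f(x3) * nu(x3) = 4 * 4/3 = 16/3.
  x5: f(x5) * nu(x5) = 3 * 3 = 9.
Summing: mu(A) = 16/3 + 9 = 43/3.

43/3


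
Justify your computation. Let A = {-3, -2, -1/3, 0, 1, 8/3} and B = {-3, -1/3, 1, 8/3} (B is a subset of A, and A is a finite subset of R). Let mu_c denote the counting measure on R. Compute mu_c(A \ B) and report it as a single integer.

Counting measure assigns mu_c(E) = |E| (number of elements) when E is finite. For B subset A, A \ B is the set of elements of A not in B, so |A \ B| = |A| - |B|.
|A| = 6, |B| = 4, so mu_c(A \ B) = 6 - 4 = 2.

2


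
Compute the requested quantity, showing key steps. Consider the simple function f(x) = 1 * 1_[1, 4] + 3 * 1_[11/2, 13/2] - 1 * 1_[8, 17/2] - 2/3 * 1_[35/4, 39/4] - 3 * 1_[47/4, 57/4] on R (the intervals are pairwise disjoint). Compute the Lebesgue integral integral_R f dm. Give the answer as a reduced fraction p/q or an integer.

For a simple function f = sum_i c_i * 1_{A_i} with disjoint A_i,
  integral f dm = sum_i c_i * m(A_i).
Lengths of the A_i:
  m(A_1) = 4 - 1 = 3.
  m(A_2) = 13/2 - 11/2 = 1.
  m(A_3) = 17/2 - 8 = 1/2.
  m(A_4) = 39/4 - 35/4 = 1.
  m(A_5) = 57/4 - 47/4 = 5/2.
Contributions c_i * m(A_i):
  (1) * (3) = 3.
  (3) * (1) = 3.
  (-1) * (1/2) = -1/2.
  (-2/3) * (1) = -2/3.
  (-3) * (5/2) = -15/2.
Total: 3 + 3 - 1/2 - 2/3 - 15/2 = -8/3.

-8/3


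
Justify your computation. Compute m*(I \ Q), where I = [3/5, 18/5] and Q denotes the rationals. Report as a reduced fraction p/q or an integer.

The interval I = [3/5, 18/5] has m(I) = 18/5 - 3/5 = 3 (endpoints are measure-zero, so open/closed/half-open agree). Write I = (I cap Q) u (I \ Q). The rationals in I are countable, so m*(I cap Q) = 0 (cover each rational by intervals whose total length is arbitrarily small). By countable subadditivity m*(I) <= m*(I cap Q) + m*(I \ Q), hence m*(I \ Q) >= m(I) = 3. The reverse inequality m*(I \ Q) <= m*(I) = 3 is trivial since (I \ Q) is a subset of I. Therefore m*(I \ Q) = 3.

3


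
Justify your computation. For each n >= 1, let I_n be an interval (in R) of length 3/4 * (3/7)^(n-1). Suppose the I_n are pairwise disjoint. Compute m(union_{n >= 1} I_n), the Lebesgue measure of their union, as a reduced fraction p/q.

By countable additivity of the Lebesgue measure on pairwise disjoint measurable sets,
  m(union_{n >= 1} I_n) = sum_{n >= 1} m(I_n) = sum_{n >= 1} a * r^(n-1),
  with a = 3/4 and r = 3/7.
Since 0 < r = 3/7 < 1, the geometric series converges:
  sum_{n >= 1} a * r^(n-1) = a / (1 - r).
  = 3/4 / (1 - 3/7)
  = 3/4 / (4/7)
  = 21/16.

21/16


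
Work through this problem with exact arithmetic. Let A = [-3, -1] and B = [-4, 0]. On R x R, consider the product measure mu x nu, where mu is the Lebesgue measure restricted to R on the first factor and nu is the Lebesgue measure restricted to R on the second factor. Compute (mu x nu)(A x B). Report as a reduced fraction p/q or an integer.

For a measurable rectangle A x B, the product measure satisfies
  (mu x nu)(A x B) = mu(A) * nu(B).
  mu(A) = 2.
  nu(B) = 4.
  (mu x nu)(A x B) = 2 * 4 = 8.

8


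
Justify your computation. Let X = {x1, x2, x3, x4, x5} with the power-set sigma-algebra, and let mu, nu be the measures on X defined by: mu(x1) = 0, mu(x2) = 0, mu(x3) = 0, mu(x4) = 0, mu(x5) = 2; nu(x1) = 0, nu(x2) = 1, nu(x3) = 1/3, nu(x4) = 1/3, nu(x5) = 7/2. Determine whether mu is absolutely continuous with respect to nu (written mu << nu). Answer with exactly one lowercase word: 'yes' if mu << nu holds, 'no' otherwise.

mu << nu means: every nu-null measurable set is also mu-null; equivalently, for every atom x, if nu({x}) = 0 then mu({x}) = 0.
Checking each atom:
  x1: nu = 0, mu = 0 -> consistent with mu << nu.
  x2: nu = 1 > 0 -> no constraint.
  x3: nu = 1/3 > 0 -> no constraint.
  x4: nu = 1/3 > 0 -> no constraint.
  x5: nu = 7/2 > 0 -> no constraint.
No atom violates the condition. Therefore mu << nu.

yes


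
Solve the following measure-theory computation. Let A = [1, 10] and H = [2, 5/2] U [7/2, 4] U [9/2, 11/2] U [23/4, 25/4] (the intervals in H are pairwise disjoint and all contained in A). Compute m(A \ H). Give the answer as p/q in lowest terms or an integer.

The ambient interval has length m(A) = 10 - 1 = 9.
Since the holes are disjoint and sit inside A, by finite additivity
  m(H) = sum_i (b_i - a_i), and m(A \ H) = m(A) - m(H).
Computing the hole measures:
  m(H_1) = 5/2 - 2 = 1/2.
  m(H_2) = 4 - 7/2 = 1/2.
  m(H_3) = 11/2 - 9/2 = 1.
  m(H_4) = 25/4 - 23/4 = 1/2.
Summed: m(H) = 1/2 + 1/2 + 1 + 1/2 = 5/2.
So m(A \ H) = 9 - 5/2 = 13/2.

13/2


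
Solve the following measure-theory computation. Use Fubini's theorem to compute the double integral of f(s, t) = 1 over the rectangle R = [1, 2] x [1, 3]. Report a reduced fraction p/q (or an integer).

f(s, t) is a tensor product of a function of s and a function of t, and both factors are bounded continuous (hence Lebesgue integrable) on the rectangle, so Fubini's theorem applies:
  integral_R f d(m x m) = (integral_a1^b1 1 ds) * (integral_a2^b2 1 dt).
Inner integral in s: integral_{1}^{2} 1 ds = (2^1 - 1^1)/1
  = 1.
Inner integral in t: integral_{1}^{3} 1 dt = (3^1 - 1^1)/1
  = 2.
Product: (1) * (2) = 2.

2


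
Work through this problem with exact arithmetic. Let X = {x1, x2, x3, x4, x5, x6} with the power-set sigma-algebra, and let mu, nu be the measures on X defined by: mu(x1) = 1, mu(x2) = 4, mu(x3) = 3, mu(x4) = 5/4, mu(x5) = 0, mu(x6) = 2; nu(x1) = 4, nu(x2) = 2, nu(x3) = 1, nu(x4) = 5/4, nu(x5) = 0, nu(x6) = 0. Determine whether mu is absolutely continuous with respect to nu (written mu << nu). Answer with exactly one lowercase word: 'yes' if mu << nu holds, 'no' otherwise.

mu << nu means: every nu-null measurable set is also mu-null; equivalently, for every atom x, if nu({x}) = 0 then mu({x}) = 0.
Checking each atom:
  x1: nu = 4 > 0 -> no constraint.
  x2: nu = 2 > 0 -> no constraint.
  x3: nu = 1 > 0 -> no constraint.
  x4: nu = 5/4 > 0 -> no constraint.
  x5: nu = 0, mu = 0 -> consistent with mu << nu.
  x6: nu = 0, mu = 2 > 0 -> violates mu << nu.
The atom(s) x6 violate the condition (nu = 0 but mu > 0). Therefore mu is NOT absolutely continuous w.r.t. nu.

no


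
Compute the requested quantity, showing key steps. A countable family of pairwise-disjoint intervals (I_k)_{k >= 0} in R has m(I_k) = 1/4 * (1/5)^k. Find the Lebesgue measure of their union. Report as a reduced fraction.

By countable additivity of the Lebesgue measure on pairwise disjoint measurable sets,
  m(union_{k >= 0} I_k) = sum_{k >= 0} m(I_k) = sum_{k >= 0} a * r^k,
  with a = 1/4 and r = 1/5.
Since 0 < r = 1/5 < 1, the geometric series converges:
  sum_{k >= 0} a * r^k = a / (1 - r).
  = 1/4 / (1 - 1/5)
  = 1/4 / (4/5)
  = 5/16.

5/16


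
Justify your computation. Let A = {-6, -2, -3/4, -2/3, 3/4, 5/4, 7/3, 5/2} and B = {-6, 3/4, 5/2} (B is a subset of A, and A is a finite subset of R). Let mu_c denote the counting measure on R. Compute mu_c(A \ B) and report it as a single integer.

Counting measure assigns mu_c(E) = |E| (number of elements) when E is finite. For B subset A, A \ B is the set of elements of A not in B, so |A \ B| = |A| - |B|.
|A| = 8, |B| = 3, so mu_c(A \ B) = 8 - 3 = 5.

5


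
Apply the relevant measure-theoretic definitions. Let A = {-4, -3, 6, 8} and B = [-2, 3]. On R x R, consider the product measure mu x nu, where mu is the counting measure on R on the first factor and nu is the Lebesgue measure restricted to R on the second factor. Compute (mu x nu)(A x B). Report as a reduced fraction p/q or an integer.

For a measurable rectangle A x B, the product measure satisfies
  (mu x nu)(A x B) = mu(A) * nu(B).
  mu(A) = 4.
  nu(B) = 5.
  (mu x nu)(A x B) = 4 * 5 = 20.

20


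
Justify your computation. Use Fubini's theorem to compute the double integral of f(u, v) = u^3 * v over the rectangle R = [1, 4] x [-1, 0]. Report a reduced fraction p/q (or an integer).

f(u, v) is a tensor product of a function of u and a function of v, and both factors are bounded continuous (hence Lebesgue integrable) on the rectangle, so Fubini's theorem applies:
  integral_R f d(m x m) = (integral_a1^b1 u^3 du) * (integral_a2^b2 v dv).
Inner integral in u: integral_{1}^{4} u^3 du = (4^4 - 1^4)/4
  = 255/4.
Inner integral in v: integral_{-1}^{0} v dv = (0^2 - (-1)^2)/2
  = -1/2.
Product: (255/4) * (-1/2) = -255/8.

-255/8


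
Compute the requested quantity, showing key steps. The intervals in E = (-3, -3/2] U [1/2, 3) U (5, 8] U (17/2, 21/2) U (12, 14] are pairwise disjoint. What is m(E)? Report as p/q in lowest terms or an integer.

For pairwise disjoint intervals, m(union_i I_i) = sum_i m(I_i),
and m is invariant under swapping open/closed endpoints (single points have measure 0).
So m(E) = sum_i (b_i - a_i).
  I_1 has length -3/2 - (-3) = 3/2.
  I_2 has length 3 - 1/2 = 5/2.
  I_3 has length 8 - 5 = 3.
  I_4 has length 21/2 - 17/2 = 2.
  I_5 has length 14 - 12 = 2.
Summing:
  m(E) = 3/2 + 5/2 + 3 + 2 + 2 = 11.

11


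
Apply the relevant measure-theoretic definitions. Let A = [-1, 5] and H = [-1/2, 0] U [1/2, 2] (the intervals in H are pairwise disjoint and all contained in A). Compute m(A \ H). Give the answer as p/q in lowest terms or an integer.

The ambient interval has length m(A) = 5 - (-1) = 6.
Since the holes are disjoint and sit inside A, by finite additivity
  m(H) = sum_i (b_i - a_i), and m(A \ H) = m(A) - m(H).
Computing the hole measures:
  m(H_1) = 0 - (-1/2) = 1/2.
  m(H_2) = 2 - 1/2 = 3/2.
Summed: m(H) = 1/2 + 3/2 = 2.
So m(A \ H) = 6 - 2 = 4.

4


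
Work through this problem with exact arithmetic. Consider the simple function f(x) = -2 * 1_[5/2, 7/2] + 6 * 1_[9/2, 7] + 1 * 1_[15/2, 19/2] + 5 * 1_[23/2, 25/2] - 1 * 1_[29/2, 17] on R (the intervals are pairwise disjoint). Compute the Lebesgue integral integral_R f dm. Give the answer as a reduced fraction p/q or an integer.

For a simple function f = sum_i c_i * 1_{A_i} with disjoint A_i,
  integral f dm = sum_i c_i * m(A_i).
Lengths of the A_i:
  m(A_1) = 7/2 - 5/2 = 1.
  m(A_2) = 7 - 9/2 = 5/2.
  m(A_3) = 19/2 - 15/2 = 2.
  m(A_4) = 25/2 - 23/2 = 1.
  m(A_5) = 17 - 29/2 = 5/2.
Contributions c_i * m(A_i):
  (-2) * (1) = -2.
  (6) * (5/2) = 15.
  (1) * (2) = 2.
  (5) * (1) = 5.
  (-1) * (5/2) = -5/2.
Total: -2 + 15 + 2 + 5 - 5/2 = 35/2.

35/2


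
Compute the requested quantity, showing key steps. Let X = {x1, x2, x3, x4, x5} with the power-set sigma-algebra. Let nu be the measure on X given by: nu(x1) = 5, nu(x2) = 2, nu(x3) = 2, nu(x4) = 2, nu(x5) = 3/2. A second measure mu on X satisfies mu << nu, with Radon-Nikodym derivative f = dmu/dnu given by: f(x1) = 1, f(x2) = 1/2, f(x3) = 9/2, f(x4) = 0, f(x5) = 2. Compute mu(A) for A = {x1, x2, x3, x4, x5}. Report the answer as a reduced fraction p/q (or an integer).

By the defining property of the Radon-Nikodym derivative, for every measurable set A,
  mu(A) = integral_A f dnu.
Since nu is a discrete measure concentrated on the atoms of X, the integral over A reduces to the sum
  mu(A) = sum_{x in A} f(x) * nu({x}).
Computing each term:
  x1: f(x1) * nu(x1) = 1 * 5 = 5.
  x2: f(x2) * nu(x2) = 1/2 * 2 = 1.
  x3: f(x3) * nu(x3) = 9/2 * 2 = 9.
  x4: f(x4) * nu(x4) = 0 * 2 = 0.
  x5: f(x5) * nu(x5) = 2 * 3/2 = 3.
Summing: mu(A) = 5 + 1 + 9 + 0 + 3 = 18.

18


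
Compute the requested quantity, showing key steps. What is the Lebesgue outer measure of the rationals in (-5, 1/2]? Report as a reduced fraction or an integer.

Q cap (-5, 1/2] is countable; list its elements as q_1, q_2, ... . Fix eps > 0 and cover the k-th point by an interval of length eps * 2^(-k). The cover has total length eps * sum_{k>=1} 2^(-k) = eps, so by definition of outer measure m*(Q cap (-5, 1/2]) <= eps. Since eps was arbitrary and m* >= 0, the outer measure is 0.

0


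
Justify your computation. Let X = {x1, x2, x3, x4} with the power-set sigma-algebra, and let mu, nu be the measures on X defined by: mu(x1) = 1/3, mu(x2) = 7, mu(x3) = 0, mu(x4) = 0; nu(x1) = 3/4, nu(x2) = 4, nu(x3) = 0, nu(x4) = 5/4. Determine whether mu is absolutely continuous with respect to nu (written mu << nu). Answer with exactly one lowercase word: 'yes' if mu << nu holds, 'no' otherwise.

mu << nu means: every nu-null measurable set is also mu-null; equivalently, for every atom x, if nu({x}) = 0 then mu({x}) = 0.
Checking each atom:
  x1: nu = 3/4 > 0 -> no constraint.
  x2: nu = 4 > 0 -> no constraint.
  x3: nu = 0, mu = 0 -> consistent with mu << nu.
  x4: nu = 5/4 > 0 -> no constraint.
No atom violates the condition. Therefore mu << nu.

yes


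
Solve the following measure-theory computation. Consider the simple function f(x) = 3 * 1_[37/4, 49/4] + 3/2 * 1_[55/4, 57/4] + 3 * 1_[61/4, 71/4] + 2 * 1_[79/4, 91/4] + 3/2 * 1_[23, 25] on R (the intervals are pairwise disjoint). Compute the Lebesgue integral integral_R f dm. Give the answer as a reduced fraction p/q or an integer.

For a simple function f = sum_i c_i * 1_{A_i} with disjoint A_i,
  integral f dm = sum_i c_i * m(A_i).
Lengths of the A_i:
  m(A_1) = 49/4 - 37/4 = 3.
  m(A_2) = 57/4 - 55/4 = 1/2.
  m(A_3) = 71/4 - 61/4 = 5/2.
  m(A_4) = 91/4 - 79/4 = 3.
  m(A_5) = 25 - 23 = 2.
Contributions c_i * m(A_i):
  (3) * (3) = 9.
  (3/2) * (1/2) = 3/4.
  (3) * (5/2) = 15/2.
  (2) * (3) = 6.
  (3/2) * (2) = 3.
Total: 9 + 3/4 + 15/2 + 6 + 3 = 105/4.

105/4


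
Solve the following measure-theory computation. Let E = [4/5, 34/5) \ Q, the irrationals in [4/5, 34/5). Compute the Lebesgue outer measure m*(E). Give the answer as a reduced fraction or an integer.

The interval I = [4/5, 34/5) has m(I) = 34/5 - 4/5 = 6 (endpoints are measure-zero, so open/closed/half-open agree). Write I = (I cap Q) u (I \ Q). The rationals in I are countable, so m*(I cap Q) = 0 (cover each rational by intervals whose total length is arbitrarily small). By countable subadditivity m*(I) <= m*(I cap Q) + m*(I \ Q), hence m*(I \ Q) >= m(I) = 6. The reverse inequality m*(I \ Q) <= m*(I) = 6 is trivial since (I \ Q) is a subset of I. Therefore m*(I \ Q) = 6.

6


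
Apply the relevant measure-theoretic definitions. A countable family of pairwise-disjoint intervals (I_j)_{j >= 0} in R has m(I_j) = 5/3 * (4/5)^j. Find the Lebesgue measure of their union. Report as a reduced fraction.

By countable additivity of the Lebesgue measure on pairwise disjoint measurable sets,
  m(union_{j >= 0} I_j) = sum_{j >= 0} m(I_j) = sum_{j >= 0} a * r^j,
  with a = 5/3 and r = 4/5.
Since 0 < r = 4/5 < 1, the geometric series converges:
  sum_{j >= 0} a * r^j = a / (1 - r).
  = 5/3 / (1 - 4/5)
  = 5/3 / (1/5)
  = 25/3.

25/3


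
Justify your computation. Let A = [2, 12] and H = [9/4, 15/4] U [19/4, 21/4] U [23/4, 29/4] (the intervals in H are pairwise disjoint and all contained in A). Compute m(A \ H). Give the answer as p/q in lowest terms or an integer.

The ambient interval has length m(A) = 12 - 2 = 10.
Since the holes are disjoint and sit inside A, by finite additivity
  m(H) = sum_i (b_i - a_i), and m(A \ H) = m(A) - m(H).
Computing the hole measures:
  m(H_1) = 15/4 - 9/4 = 3/2.
  m(H_2) = 21/4 - 19/4 = 1/2.
  m(H_3) = 29/4 - 23/4 = 3/2.
Summed: m(H) = 3/2 + 1/2 + 3/2 = 7/2.
So m(A \ H) = 10 - 7/2 = 13/2.

13/2


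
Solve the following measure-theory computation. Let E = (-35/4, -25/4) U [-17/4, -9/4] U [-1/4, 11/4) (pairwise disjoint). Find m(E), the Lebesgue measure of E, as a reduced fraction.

For pairwise disjoint intervals, m(union_i I_i) = sum_i m(I_i),
and m is invariant under swapping open/closed endpoints (single points have measure 0).
So m(E) = sum_i (b_i - a_i).
  I_1 has length -25/4 - (-35/4) = 5/2.
  I_2 has length -9/4 - (-17/4) = 2.
  I_3 has length 11/4 - (-1/4) = 3.
Summing:
  m(E) = 5/2 + 2 + 3 = 15/2.

15/2


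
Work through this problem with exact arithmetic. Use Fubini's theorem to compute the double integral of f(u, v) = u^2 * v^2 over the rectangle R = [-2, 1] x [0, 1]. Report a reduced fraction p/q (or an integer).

f(u, v) is a tensor product of a function of u and a function of v, and both factors are bounded continuous (hence Lebesgue integrable) on the rectangle, so Fubini's theorem applies:
  integral_R f d(m x m) = (integral_a1^b1 u^2 du) * (integral_a2^b2 v^2 dv).
Inner integral in u: integral_{-2}^{1} u^2 du = (1^3 - (-2)^3)/3
  = 3.
Inner integral in v: integral_{0}^{1} v^2 dv = (1^3 - 0^3)/3
  = 1/3.
Product: (3) * (1/3) = 1.

1


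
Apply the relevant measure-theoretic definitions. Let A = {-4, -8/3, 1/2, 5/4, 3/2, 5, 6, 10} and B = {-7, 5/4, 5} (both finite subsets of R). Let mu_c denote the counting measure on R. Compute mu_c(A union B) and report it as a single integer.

Counting measure on a finite set equals cardinality. By inclusion-exclusion, |A union B| = |A| + |B| - |A cap B|.
|A| = 8, |B| = 3, |A cap B| = 2.
So mu_c(A union B) = 8 + 3 - 2 = 9.

9


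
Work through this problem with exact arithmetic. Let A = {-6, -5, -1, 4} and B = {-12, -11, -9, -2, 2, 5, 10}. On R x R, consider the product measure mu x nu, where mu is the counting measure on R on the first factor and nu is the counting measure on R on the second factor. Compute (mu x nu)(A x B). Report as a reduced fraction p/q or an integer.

For a measurable rectangle A x B, the product measure satisfies
  (mu x nu)(A x B) = mu(A) * nu(B).
  mu(A) = 4.
  nu(B) = 7.
  (mu x nu)(A x B) = 4 * 7 = 28.

28


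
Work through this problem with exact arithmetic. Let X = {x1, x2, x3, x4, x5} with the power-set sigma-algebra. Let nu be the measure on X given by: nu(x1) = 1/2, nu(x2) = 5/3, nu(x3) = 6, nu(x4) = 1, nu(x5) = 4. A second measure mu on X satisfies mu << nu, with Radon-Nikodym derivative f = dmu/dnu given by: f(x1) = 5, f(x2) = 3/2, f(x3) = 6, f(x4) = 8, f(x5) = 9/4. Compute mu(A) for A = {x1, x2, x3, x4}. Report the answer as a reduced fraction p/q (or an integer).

By the defining property of the Radon-Nikodym derivative, for every measurable set A,
  mu(A) = integral_A f dnu.
Since nu is a discrete measure concentrated on the atoms of X, the integral over A reduces to the sum
  mu(A) = sum_{x in A} f(x) * nu({x}).
Computing each term:
  x1: f(x1) * nu(x1) = 5 * 1/2 = 5/2.
  x2: f(x2) * nu(x2) = 3/2 * 5/3 = 5/2.
  x3: f(x3) * nu(x3) = 6 * 6 = 36.
  x4: f(x4) * nu(x4) = 8 * 1 = 8.
Summing: mu(A) = 5/2 + 5/2 + 36 + 8 = 49.

49


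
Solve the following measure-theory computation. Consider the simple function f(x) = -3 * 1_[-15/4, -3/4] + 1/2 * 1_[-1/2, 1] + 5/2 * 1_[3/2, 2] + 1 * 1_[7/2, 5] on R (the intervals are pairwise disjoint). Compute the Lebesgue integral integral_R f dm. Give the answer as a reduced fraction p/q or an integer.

For a simple function f = sum_i c_i * 1_{A_i} with disjoint A_i,
  integral f dm = sum_i c_i * m(A_i).
Lengths of the A_i:
  m(A_1) = -3/4 - (-15/4) = 3.
  m(A_2) = 1 - (-1/2) = 3/2.
  m(A_3) = 2 - 3/2 = 1/2.
  m(A_4) = 5 - 7/2 = 3/2.
Contributions c_i * m(A_i):
  (-3) * (3) = -9.
  (1/2) * (3/2) = 3/4.
  (5/2) * (1/2) = 5/4.
  (1) * (3/2) = 3/2.
Total: -9 + 3/4 + 5/4 + 3/2 = -11/2.

-11/2


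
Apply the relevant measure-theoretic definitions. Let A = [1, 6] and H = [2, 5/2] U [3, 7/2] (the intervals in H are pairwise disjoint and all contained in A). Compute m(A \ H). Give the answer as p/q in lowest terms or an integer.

The ambient interval has length m(A) = 6 - 1 = 5.
Since the holes are disjoint and sit inside A, by finite additivity
  m(H) = sum_i (b_i - a_i), and m(A \ H) = m(A) - m(H).
Computing the hole measures:
  m(H_1) = 5/2 - 2 = 1/2.
  m(H_2) = 7/2 - 3 = 1/2.
Summed: m(H) = 1/2 + 1/2 = 1.
So m(A \ H) = 5 - 1 = 4.

4


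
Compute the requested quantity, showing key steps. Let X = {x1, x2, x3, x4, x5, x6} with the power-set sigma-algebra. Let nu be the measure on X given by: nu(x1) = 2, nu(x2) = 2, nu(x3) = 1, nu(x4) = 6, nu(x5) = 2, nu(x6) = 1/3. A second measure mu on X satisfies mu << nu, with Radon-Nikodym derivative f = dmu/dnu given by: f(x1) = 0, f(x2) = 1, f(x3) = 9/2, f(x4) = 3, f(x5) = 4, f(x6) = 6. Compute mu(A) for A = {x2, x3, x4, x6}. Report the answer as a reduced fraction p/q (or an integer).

By the defining property of the Radon-Nikodym derivative, for every measurable set A,
  mu(A) = integral_A f dnu.
Since nu is a discrete measure concentrated on the atoms of X, the integral over A reduces to the sum
  mu(A) = sum_{x in A} f(x) * nu({x}).
Computing each term:
  x2: f(x2) * nu(x2) = 1 * 2 = 2.
  x3: f(x3) * nu(x3) = 9/2 * 1 = 9/2.
  x4: f(x4) * nu(x4) = 3 * 6 = 18.
  x6: f(x6) * nu(x6) = 6 * 1/3 = 2.
Summing: mu(A) = 2 + 9/2 + 18 + 2 = 53/2.

53/2


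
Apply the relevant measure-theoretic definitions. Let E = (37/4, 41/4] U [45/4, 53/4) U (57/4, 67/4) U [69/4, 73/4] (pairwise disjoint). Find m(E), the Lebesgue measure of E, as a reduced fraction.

For pairwise disjoint intervals, m(union_i I_i) = sum_i m(I_i),
and m is invariant under swapping open/closed endpoints (single points have measure 0).
So m(E) = sum_i (b_i - a_i).
  I_1 has length 41/4 - 37/4 = 1.
  I_2 has length 53/4 - 45/4 = 2.
  I_3 has length 67/4 - 57/4 = 5/2.
  I_4 has length 73/4 - 69/4 = 1.
Summing:
  m(E) = 1 + 2 + 5/2 + 1 = 13/2.

13/2


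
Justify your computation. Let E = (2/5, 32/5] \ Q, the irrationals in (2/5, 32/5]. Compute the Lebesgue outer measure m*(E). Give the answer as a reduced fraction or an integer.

The interval I = (2/5, 32/5] has m(I) = 32/5 - 2/5 = 6 (endpoints are measure-zero, so open/closed/half-open agree). Write I = (I cap Q) u (I \ Q). The rationals in I are countable, so m*(I cap Q) = 0 (cover each rational by intervals whose total length is arbitrarily small). By countable subadditivity m*(I) <= m*(I cap Q) + m*(I \ Q), hence m*(I \ Q) >= m(I) = 6. The reverse inequality m*(I \ Q) <= m*(I) = 6 is trivial since (I \ Q) is a subset of I. Therefore m*(I \ Q) = 6.

6


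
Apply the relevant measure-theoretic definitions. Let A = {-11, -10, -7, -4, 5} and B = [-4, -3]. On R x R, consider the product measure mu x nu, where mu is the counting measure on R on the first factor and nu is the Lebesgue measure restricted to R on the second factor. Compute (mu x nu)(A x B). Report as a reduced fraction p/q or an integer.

For a measurable rectangle A x B, the product measure satisfies
  (mu x nu)(A x B) = mu(A) * nu(B).
  mu(A) = 5.
  nu(B) = 1.
  (mu x nu)(A x B) = 5 * 1 = 5.

5


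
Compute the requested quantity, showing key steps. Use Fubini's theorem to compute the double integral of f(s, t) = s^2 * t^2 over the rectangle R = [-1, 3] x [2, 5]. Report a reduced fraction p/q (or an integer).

f(s, t) is a tensor product of a function of s and a function of t, and both factors are bounded continuous (hence Lebesgue integrable) on the rectangle, so Fubini's theorem applies:
  integral_R f d(m x m) = (integral_a1^b1 s^2 ds) * (integral_a2^b2 t^2 dt).
Inner integral in s: integral_{-1}^{3} s^2 ds = (3^3 - (-1)^3)/3
  = 28/3.
Inner integral in t: integral_{2}^{5} t^2 dt = (5^3 - 2^3)/3
  = 39.
Product: (28/3) * (39) = 364.

364


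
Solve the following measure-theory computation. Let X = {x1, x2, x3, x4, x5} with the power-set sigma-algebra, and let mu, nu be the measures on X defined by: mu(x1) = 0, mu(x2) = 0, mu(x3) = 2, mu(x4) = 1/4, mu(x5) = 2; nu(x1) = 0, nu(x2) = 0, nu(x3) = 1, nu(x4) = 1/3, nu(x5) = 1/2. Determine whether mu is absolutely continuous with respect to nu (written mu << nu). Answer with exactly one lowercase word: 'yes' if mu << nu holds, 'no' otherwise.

mu << nu means: every nu-null measurable set is also mu-null; equivalently, for every atom x, if nu({x}) = 0 then mu({x}) = 0.
Checking each atom:
  x1: nu = 0, mu = 0 -> consistent with mu << nu.
  x2: nu = 0, mu = 0 -> consistent with mu << nu.
  x3: nu = 1 > 0 -> no constraint.
  x4: nu = 1/3 > 0 -> no constraint.
  x5: nu = 1/2 > 0 -> no constraint.
No atom violates the condition. Therefore mu << nu.

yes


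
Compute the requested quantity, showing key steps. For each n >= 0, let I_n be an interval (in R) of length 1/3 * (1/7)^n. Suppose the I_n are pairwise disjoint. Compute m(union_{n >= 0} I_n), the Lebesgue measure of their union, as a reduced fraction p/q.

By countable additivity of the Lebesgue measure on pairwise disjoint measurable sets,
  m(union_{n >= 0} I_n) = sum_{n >= 0} m(I_n) = sum_{n >= 0} a * r^n,
  with a = 1/3 and r = 1/7.
Since 0 < r = 1/7 < 1, the geometric series converges:
  sum_{n >= 0} a * r^n = a / (1 - r).
  = 1/3 / (1 - 1/7)
  = 1/3 / (6/7)
  = 7/18.

7/18


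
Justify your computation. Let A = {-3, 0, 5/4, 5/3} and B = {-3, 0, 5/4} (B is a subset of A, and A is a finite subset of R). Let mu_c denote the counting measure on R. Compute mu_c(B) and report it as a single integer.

Counting measure assigns mu_c(E) = |E| (number of elements) when E is finite.
B has 3 element(s), so mu_c(B) = 3.

3


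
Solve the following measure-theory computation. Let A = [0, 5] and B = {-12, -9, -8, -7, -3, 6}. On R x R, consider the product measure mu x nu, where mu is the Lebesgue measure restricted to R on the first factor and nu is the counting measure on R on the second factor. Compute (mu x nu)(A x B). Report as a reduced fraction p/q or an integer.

For a measurable rectangle A x B, the product measure satisfies
  (mu x nu)(A x B) = mu(A) * nu(B).
  mu(A) = 5.
  nu(B) = 6.
  (mu x nu)(A x B) = 5 * 6 = 30.

30


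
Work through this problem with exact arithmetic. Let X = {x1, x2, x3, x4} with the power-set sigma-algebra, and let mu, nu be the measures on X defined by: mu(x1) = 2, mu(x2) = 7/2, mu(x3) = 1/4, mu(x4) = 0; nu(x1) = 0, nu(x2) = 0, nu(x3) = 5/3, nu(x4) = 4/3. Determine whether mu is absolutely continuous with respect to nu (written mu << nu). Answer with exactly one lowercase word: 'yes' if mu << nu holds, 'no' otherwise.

mu << nu means: every nu-null measurable set is also mu-null; equivalently, for every atom x, if nu({x}) = 0 then mu({x}) = 0.
Checking each atom:
  x1: nu = 0, mu = 2 > 0 -> violates mu << nu.
  x2: nu = 0, mu = 7/2 > 0 -> violates mu << nu.
  x3: nu = 5/3 > 0 -> no constraint.
  x4: nu = 4/3 > 0 -> no constraint.
The atom(s) x1, x2 violate the condition (nu = 0 but mu > 0). Therefore mu is NOT absolutely continuous w.r.t. nu.

no


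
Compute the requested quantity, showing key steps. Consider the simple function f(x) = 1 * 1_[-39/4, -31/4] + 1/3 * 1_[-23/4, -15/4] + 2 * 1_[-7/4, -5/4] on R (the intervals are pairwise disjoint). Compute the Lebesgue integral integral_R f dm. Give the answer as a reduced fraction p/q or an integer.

For a simple function f = sum_i c_i * 1_{A_i} with disjoint A_i,
  integral f dm = sum_i c_i * m(A_i).
Lengths of the A_i:
  m(A_1) = -31/4 - (-39/4) = 2.
  m(A_2) = -15/4 - (-23/4) = 2.
  m(A_3) = -5/4 - (-7/4) = 1/2.
Contributions c_i * m(A_i):
  (1) * (2) = 2.
  (1/3) * (2) = 2/3.
  (2) * (1/2) = 1.
Total: 2 + 2/3 + 1 = 11/3.

11/3


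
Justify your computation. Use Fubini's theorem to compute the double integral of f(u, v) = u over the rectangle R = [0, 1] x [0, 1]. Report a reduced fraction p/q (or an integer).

f(u, v) is a tensor product of a function of u and a function of v, and both factors are bounded continuous (hence Lebesgue integrable) on the rectangle, so Fubini's theorem applies:
  integral_R f d(m x m) = (integral_a1^b1 u du) * (integral_a2^b2 1 dv).
Inner integral in u: integral_{0}^{1} u du = (1^2 - 0^2)/2
  = 1/2.
Inner integral in v: integral_{0}^{1} 1 dv = (1^1 - 0^1)/1
  = 1.
Product: (1/2) * (1) = 1/2.

1/2


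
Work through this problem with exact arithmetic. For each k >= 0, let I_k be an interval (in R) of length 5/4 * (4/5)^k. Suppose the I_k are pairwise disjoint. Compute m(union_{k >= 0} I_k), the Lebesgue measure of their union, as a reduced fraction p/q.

By countable additivity of the Lebesgue measure on pairwise disjoint measurable sets,
  m(union_{k >= 0} I_k) = sum_{k >= 0} m(I_k) = sum_{k >= 0} a * r^k,
  with a = 5/4 and r = 4/5.
Since 0 < r = 4/5 < 1, the geometric series converges:
  sum_{k >= 0} a * r^k = a / (1 - r).
  = 5/4 / (1 - 4/5)
  = 5/4 / (1/5)
  = 25/4.

25/4


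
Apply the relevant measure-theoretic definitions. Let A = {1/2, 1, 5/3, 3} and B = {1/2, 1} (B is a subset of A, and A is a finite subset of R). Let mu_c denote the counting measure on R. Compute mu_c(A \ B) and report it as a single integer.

Counting measure assigns mu_c(E) = |E| (number of elements) when E is finite. For B subset A, A \ B is the set of elements of A not in B, so |A \ B| = |A| - |B|.
|A| = 4, |B| = 2, so mu_c(A \ B) = 4 - 2 = 2.

2


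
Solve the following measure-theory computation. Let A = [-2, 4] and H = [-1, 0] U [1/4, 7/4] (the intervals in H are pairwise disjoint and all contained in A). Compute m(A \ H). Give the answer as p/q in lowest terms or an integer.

The ambient interval has length m(A) = 4 - (-2) = 6.
Since the holes are disjoint and sit inside A, by finite additivity
  m(H) = sum_i (b_i - a_i), and m(A \ H) = m(A) - m(H).
Computing the hole measures:
  m(H_1) = 0 - (-1) = 1.
  m(H_2) = 7/4 - 1/4 = 3/2.
Summed: m(H) = 1 + 3/2 = 5/2.
So m(A \ H) = 6 - 5/2 = 7/2.

7/2


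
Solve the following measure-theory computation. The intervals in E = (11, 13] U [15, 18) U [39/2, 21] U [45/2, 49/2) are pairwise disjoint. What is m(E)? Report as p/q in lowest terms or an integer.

For pairwise disjoint intervals, m(union_i I_i) = sum_i m(I_i),
and m is invariant under swapping open/closed endpoints (single points have measure 0).
So m(E) = sum_i (b_i - a_i).
  I_1 has length 13 - 11 = 2.
  I_2 has length 18 - 15 = 3.
  I_3 has length 21 - 39/2 = 3/2.
  I_4 has length 49/2 - 45/2 = 2.
Summing:
  m(E) = 2 + 3 + 3/2 + 2 = 17/2.

17/2


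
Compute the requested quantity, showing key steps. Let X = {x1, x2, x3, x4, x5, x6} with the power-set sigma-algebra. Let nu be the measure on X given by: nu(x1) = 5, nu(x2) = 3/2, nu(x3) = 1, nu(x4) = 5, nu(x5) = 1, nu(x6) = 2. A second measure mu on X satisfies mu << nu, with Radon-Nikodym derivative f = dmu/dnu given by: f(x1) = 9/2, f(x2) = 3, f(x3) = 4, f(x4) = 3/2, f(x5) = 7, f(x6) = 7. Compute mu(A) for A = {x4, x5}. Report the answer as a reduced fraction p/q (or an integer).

By the defining property of the Radon-Nikodym derivative, for every measurable set A,
  mu(A) = integral_A f dnu.
Since nu is a discrete measure concentrated on the atoms of X, the integral over A reduces to the sum
  mu(A) = sum_{x in A} f(x) * nu({x}).
Computing each term:
  x4: f(x4) * nu(x4) = 3/2 * 5 = 15/2.
  x5: f(x5) * nu(x5) = 7 * 1 = 7.
Summing: mu(A) = 15/2 + 7 = 29/2.

29/2


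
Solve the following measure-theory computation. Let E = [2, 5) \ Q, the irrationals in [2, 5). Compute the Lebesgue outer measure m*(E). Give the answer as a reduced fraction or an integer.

The interval I = [2, 5) has m(I) = 5 - 2 = 3 (endpoints are measure-zero, so open/closed/half-open agree). Write I = (I cap Q) u (I \ Q). The rationals in I are countable, so m*(I cap Q) = 0 (cover each rational by intervals whose total length is arbitrarily small). By countable subadditivity m*(I) <= m*(I cap Q) + m*(I \ Q), hence m*(I \ Q) >= m(I) = 3. The reverse inequality m*(I \ Q) <= m*(I) = 3 is trivial since (I \ Q) is a subset of I. Therefore m*(I \ Q) = 3.

3


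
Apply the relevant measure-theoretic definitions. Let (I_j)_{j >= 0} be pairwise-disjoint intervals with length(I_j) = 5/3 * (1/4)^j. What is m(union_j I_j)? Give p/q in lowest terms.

By countable additivity of the Lebesgue measure on pairwise disjoint measurable sets,
  m(union_{j >= 0} I_j) = sum_{j >= 0} m(I_j) = sum_{j >= 0} a * r^j,
  with a = 5/3 and r = 1/4.
Since 0 < r = 1/4 < 1, the geometric series converges:
  sum_{j >= 0} a * r^j = a / (1 - r).
  = 5/3 / (1 - 1/4)
  = 5/3 / (3/4)
  = 20/9.

20/9


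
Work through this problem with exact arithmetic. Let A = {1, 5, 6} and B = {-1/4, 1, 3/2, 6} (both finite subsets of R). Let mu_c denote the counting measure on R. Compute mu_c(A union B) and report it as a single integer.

Counting measure on a finite set equals cardinality. By inclusion-exclusion, |A union B| = |A| + |B| - |A cap B|.
|A| = 3, |B| = 4, |A cap B| = 2.
So mu_c(A union B) = 3 + 4 - 2 = 5.

5


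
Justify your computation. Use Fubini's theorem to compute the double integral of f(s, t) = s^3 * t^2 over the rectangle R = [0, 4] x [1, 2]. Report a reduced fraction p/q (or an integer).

f(s, t) is a tensor product of a function of s and a function of t, and both factors are bounded continuous (hence Lebesgue integrable) on the rectangle, so Fubini's theorem applies:
  integral_R f d(m x m) = (integral_a1^b1 s^3 ds) * (integral_a2^b2 t^2 dt).
Inner integral in s: integral_{0}^{4} s^3 ds = (4^4 - 0^4)/4
  = 64.
Inner integral in t: integral_{1}^{2} t^2 dt = (2^3 - 1^3)/3
  = 7/3.
Product: (64) * (7/3) = 448/3.

448/3


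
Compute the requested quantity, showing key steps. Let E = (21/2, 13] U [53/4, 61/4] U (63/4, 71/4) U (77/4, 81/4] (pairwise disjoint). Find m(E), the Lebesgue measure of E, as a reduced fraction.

For pairwise disjoint intervals, m(union_i I_i) = sum_i m(I_i),
and m is invariant under swapping open/closed endpoints (single points have measure 0).
So m(E) = sum_i (b_i - a_i).
  I_1 has length 13 - 21/2 = 5/2.
  I_2 has length 61/4 - 53/4 = 2.
  I_3 has length 71/4 - 63/4 = 2.
  I_4 has length 81/4 - 77/4 = 1.
Summing:
  m(E) = 5/2 + 2 + 2 + 1 = 15/2.

15/2
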